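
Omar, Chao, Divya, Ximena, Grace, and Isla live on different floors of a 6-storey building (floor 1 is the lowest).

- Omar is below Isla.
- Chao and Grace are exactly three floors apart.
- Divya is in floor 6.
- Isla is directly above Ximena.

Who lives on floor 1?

With clue 1, Isla is ruled out for floor 1.
With clues 1–3, Divya is ruled out for floor 1.
With clues 1–4, Chao, Grace, and Ximena are ruled out for floor 1.
So floor 1 is Omar.

Omar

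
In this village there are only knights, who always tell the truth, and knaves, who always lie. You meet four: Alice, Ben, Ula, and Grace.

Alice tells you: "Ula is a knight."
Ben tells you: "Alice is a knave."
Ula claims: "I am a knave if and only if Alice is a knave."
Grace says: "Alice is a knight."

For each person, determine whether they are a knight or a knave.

Consider Alice. Suppose Alice is a knave.
Then whichever role Ula has, Ula's statement has the wrong truth value — contradiction.
So Alice is a knight.
With that fixed, Ben's statement is false, so Ben is a knave.
With that fixed, Grace's statement is true, so Grace is a knight.
Consider Ula. Suppose Ula is a knave.
Then Alice's statement comes out false, contradicting Alice being a knight.
So Ula is a knight.

Alice: knight, Ben: knave, Ula: knight, Grace: knight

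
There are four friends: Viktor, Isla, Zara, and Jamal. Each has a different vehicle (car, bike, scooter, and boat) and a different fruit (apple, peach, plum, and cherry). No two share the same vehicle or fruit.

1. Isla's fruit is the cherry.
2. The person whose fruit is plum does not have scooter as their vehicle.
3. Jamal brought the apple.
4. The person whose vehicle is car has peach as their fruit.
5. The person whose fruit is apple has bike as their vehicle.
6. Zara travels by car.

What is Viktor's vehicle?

boat

With clues 1–4, scooter is impossible for Viktor's vehicle.
With clues 1–5, bike is impossible for Viktor's vehicle.
With clues 1–6, car is impossible for Viktor's vehicle.
That leaves boat.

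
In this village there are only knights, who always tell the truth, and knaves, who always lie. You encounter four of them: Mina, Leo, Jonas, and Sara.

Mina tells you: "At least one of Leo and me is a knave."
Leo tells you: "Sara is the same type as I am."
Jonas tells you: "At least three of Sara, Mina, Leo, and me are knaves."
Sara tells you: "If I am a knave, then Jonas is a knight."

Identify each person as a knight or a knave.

Consider Mina. Suppose Mina is a knave.
Then Mina's own statement would have to be false, but it can't be — contradiction.
So Mina is a knight.
Consider Leo. Suppose Leo is a knight.
Then Mina's statement comes out false, contradicting Mina being a knight.
So Leo is a knave.
Consider Jonas. Suppose Jonas is a knight.
Then Jonas's own statement would have to be true, but it can't be — contradiction.
So Jonas is a knave.
Consider Sara. Suppose Sara is a knave.
Then Leo's statement comes out true, contradicting Leo being a knave.
So Sara is a knight.

Mina: knight, Leo: knave, Jonas: knave, Sara: knight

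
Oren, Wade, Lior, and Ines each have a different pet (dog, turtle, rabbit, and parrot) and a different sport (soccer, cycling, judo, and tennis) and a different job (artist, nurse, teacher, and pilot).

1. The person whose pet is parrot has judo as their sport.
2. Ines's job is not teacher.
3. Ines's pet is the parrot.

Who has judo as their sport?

With clues 1–3, Lior, Oren, and Wade are impossible for the one with sport judo.
That leaves Ines.

Ines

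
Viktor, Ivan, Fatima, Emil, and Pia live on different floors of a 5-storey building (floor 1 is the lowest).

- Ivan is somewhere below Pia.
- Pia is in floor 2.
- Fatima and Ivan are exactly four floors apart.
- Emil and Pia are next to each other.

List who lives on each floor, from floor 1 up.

From clue 1: Ivan is in {1,2,3,4}.
From clues 1–2: Ivan → floor 1, Pia → floor 2.
From clues 1–3: Fatima → floor 5.
From clues 1–4: Emil → floor 3, Viktor → floor 4.

Ivan, Pia, Emil, Viktor, Fatima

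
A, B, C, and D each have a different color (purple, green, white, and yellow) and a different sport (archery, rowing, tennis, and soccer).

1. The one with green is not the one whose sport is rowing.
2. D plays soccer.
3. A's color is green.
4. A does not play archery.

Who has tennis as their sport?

A

With clues 1–2, D is impossible for the one with sport tennis.
With clues 1–4, B and C are impossible for the one with sport tennis.
That leaves A.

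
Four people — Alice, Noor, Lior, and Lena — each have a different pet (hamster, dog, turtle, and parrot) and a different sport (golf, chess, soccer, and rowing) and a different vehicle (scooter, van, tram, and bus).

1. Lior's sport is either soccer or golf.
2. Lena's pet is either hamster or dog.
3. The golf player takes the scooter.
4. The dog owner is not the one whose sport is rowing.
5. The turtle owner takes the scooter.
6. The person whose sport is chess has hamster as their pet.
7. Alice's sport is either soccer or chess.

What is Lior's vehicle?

scooter

With clues 1–7, bus, tram, and van are impossible for Lior's vehicle.
That leaves scooter.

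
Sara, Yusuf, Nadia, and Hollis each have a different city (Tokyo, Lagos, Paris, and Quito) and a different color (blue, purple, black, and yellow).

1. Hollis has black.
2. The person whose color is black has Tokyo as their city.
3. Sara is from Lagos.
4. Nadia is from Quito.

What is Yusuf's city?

Paris

With clues 1–2, Tokyo is impossible for Yusuf's city.
With clues 1–3, Lagos is impossible for Yusuf's city.
With clues 1–4, Quito is impossible for Yusuf's city.
That leaves Paris.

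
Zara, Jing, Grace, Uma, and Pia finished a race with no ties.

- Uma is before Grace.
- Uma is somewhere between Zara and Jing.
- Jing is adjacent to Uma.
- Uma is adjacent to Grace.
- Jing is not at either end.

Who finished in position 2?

Jing

With clues 1–2, Grace is ruled out for place 2.
With clues 1–4, Pia and Zara are ruled out for place 2.
With clues 1–5, Uma is ruled out for place 2.
So place 2 is Jing.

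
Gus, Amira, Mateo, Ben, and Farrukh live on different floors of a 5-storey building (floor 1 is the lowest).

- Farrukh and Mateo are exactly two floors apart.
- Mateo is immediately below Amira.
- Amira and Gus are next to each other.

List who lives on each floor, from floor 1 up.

From clues 1–2: Amira is in {2,3,4,5}.
From clues 1–3: Farrukh → floor 1, Ben → floor 2, Mateo → floor 3, Amira → floor 4, Gus → floor 5.

Farrukh, Ben, Mateo, Amira, Gus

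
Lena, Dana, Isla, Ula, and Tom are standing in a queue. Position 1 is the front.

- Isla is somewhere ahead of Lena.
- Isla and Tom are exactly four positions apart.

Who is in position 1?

Isla

With clue 1, Lena is ruled out for position 1.
With clues 1–2, Dana, Tom, and Ula are ruled out for position 1.
So position 1 is Isla.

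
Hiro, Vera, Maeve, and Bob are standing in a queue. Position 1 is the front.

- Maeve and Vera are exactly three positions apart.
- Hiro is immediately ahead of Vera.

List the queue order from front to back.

From clue 1: Hiro is in {2,3}.
From clues 1–2: Maeve → position 1, Bob → position 2, Hiro → position 3, Vera → position 4.

Maeve, Bob, Hiro, Vera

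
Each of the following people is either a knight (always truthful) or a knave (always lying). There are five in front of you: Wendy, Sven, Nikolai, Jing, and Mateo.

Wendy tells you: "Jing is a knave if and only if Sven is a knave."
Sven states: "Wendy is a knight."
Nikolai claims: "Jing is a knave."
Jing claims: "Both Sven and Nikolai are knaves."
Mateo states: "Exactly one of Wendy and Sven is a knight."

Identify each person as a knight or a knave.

Wendy: knave, Sven: knave, Nikolai: knave, Jing: knight, Mateo: knave

Consider Wendy. Suppose Wendy is a knight.
Then no assignment of the remaining roles makes every statement match its speaker's type — contradiction.
So Wendy is a knave.
With that fixed, Sven's statement is false, so Sven is a knave.
With that fixed, Mateo's statement is false, so Mateo is a knave.
Consider Nikolai. Suppose Nikolai is a knight.
Then no assignment of the remaining roles makes every statement match its speaker's type — contradiction.
So Nikolai is a knave.
With that fixed, Jing's statement is true, so Jing is a knight.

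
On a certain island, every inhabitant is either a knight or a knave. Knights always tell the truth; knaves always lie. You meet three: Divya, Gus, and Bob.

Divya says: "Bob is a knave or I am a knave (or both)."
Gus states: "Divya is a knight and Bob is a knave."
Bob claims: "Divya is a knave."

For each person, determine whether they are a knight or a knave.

Consider Divya. Suppose Divya is a knave.
Then Divya's own statement would have to be false, but it can't be — contradiction.
So Divya is a knight.
With that fixed, Bob's statement is false, so Bob is a knave.
With that fixed, Gus's statement is true, so Gus is a knight.

Divya: knight, Gus: knight, Bob: knave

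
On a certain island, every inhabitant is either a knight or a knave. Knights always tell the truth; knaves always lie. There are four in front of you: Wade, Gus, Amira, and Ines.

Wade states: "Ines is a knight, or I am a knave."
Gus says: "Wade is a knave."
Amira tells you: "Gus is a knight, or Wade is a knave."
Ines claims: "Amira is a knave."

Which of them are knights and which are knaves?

Consider Wade. Suppose Wade is a knave.
Then Wade's own statement would have to be false, but it can't be — contradiction.
So Wade is a knight.
With that fixed, Gus's statement is false, so Gus is a knave.
With that fixed, Amira's statement is false, so Amira is a knave.
With that fixed, Ines's statement is true, so Ines is a knight.

Wade: knight, Gus: knave, Amira: knave, Ines: knight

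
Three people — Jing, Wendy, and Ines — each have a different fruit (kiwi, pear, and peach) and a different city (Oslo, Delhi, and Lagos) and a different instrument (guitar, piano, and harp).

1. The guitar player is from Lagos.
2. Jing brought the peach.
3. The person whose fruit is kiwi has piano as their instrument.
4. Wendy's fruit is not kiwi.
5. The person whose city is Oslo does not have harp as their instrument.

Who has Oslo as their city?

Ines

With clues 1–5, Jing and Wendy are impossible for the one with city Oslo.
That leaves Ines.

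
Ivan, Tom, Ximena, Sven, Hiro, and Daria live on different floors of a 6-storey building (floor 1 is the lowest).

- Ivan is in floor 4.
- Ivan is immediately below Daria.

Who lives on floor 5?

With clue 1, Ivan is ruled out for floor 5.
With clues 1–2, Hiro, Sven, Tom, and Ximena are ruled out for floor 5.
So floor 5 is Daria.

Daria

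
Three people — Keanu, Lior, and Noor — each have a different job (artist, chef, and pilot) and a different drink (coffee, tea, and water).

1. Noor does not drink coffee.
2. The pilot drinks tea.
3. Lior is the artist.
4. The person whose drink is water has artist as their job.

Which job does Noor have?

pilot

With clues 1–3, artist is impossible for Noor's job.
With clues 1–4, chef is impossible for Noor's job.
That leaves pilot.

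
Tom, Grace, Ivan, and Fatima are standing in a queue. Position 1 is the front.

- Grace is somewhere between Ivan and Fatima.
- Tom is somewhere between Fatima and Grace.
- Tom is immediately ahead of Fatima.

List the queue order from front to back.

From clue 1: Grace is in {2,3}.
From clues 1–2: Tom is in {2,3}.
From clues 1–3: Ivan → position 1, Grace → position 2, Tom → position 3, Fatima → position 4.

Ivan, Grace, Tom, Fatima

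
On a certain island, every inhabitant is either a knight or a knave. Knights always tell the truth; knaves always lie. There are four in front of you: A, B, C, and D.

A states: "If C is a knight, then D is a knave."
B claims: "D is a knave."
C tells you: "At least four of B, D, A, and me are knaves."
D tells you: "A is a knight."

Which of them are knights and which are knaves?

Consider A. Suppose A is a knave.
Then no assignment of the remaining roles makes every statement match its speaker's type — contradiction.
So A is a knight.
With that fixed, C's statement is false, so C is a knave.
With that fixed, D's statement is true, so D is a knight.
With that fixed, B's statement is false, so B is a knave.

A: knight, B: knave, C: knave, D: knight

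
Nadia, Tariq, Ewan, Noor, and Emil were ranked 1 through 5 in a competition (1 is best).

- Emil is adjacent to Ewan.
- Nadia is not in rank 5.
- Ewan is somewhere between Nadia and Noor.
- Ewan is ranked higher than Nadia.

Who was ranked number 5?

With clues 1–2, Nadia is ruled out for rank 5.
With clues 1–3, Emil and Ewan are ruled out for rank 5.
With clues 1–4, Noor is ruled out for rank 5.
So rank 5 is Tariq.

Tariq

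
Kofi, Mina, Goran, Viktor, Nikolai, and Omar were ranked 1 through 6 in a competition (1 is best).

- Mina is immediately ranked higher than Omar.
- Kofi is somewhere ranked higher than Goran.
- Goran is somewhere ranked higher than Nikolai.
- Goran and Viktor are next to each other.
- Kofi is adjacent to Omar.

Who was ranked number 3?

With clues 1–4, Mina and Nikolai are ruled out for rank 3.
With clues 1–5, Goran, Omar, and Viktor are ruled out for rank 3.
So rank 3 is Kofi.

Kofi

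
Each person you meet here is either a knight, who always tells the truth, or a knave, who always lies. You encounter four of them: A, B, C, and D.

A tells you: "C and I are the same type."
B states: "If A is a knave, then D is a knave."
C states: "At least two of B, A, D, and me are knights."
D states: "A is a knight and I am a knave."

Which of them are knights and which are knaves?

Consider A. Suppose A is a knight.
Then whichever role D has, D's statement has the wrong truth value — contradiction.
So A is a knave.
With that fixed, D's statement is false, so D is a knave.
With that fixed, B's statement is true, so B is a knight.
Consider C. Suppose C is a knave.
Then A's statement comes out true, contradicting A being a knave.
So C is a knight.

A: knave, B: knight, C: knight, D: knave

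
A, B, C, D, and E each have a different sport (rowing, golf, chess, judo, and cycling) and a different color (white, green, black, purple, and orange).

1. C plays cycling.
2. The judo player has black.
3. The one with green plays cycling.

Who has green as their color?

With clues 1–3, A, B, D, and E are impossible for the one with color green.
That leaves C.

C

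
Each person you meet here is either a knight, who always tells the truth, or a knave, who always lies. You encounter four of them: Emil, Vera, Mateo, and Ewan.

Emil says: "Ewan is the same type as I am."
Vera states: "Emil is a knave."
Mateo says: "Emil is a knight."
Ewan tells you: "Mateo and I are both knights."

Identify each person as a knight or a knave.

Emil: knight, Vera: knave, Mateo: knight, Ewan: knight

Consider Emil. Suppose Emil is a knave.
Then no assignment of the remaining roles makes every statement match its speaker's type — contradiction.
So Emil is a knight.
With that fixed, Vera's statement is false, so Vera is a knave.
With that fixed, Mateo's statement is true, so Mateo is a knight.
Consider Ewan. Suppose Ewan is a knave.
Then Emil's statement comes out false, contradicting Emil being a knight.
So Ewan is a knight.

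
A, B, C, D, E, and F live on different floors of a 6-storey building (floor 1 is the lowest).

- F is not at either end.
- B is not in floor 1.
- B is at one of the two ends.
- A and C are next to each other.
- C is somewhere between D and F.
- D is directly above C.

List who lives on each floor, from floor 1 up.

From clue 1: F is in {2,3,4,5}.
From clues 1–3: B → floor 6.
From clues 1–4: F is in {2,3,4,5}.
From clues 1–5: A is in {2,3,4}.
From clues 1–6: E → floor 1, F → floor 2, A → floor 3, C → floor 4, D → floor 5.

E, F, A, C, D, B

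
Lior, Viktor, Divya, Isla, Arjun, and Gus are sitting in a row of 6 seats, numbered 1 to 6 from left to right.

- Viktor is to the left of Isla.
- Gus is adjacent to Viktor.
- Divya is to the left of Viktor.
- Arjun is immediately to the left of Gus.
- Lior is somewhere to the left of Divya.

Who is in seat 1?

With clue 1, Isla is ruled out for seat 1.
With clues 1–3, Gus and Viktor are ruled out for seat 1.
With clues 1–4, Arjun is ruled out for seat 1.
With clues 1–5, Divya is ruled out for seat 1.
So seat 1 is Lior.

Lior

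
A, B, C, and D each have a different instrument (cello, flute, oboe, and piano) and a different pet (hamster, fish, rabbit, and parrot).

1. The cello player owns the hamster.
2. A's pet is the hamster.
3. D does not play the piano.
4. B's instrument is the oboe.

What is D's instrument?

flute

With clues 1–2, cello is impossible for D's instrument.
With clues 1–3, piano is impossible for D's instrument.
With clues 1–4, oboe is impossible for D's instrument.
That leaves flute.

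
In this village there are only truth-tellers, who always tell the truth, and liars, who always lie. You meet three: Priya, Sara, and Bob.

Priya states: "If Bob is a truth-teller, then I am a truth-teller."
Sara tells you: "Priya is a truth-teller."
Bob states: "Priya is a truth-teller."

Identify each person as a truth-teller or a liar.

Consider Priya. Suppose Priya is a liar.
Then no assignment of the remaining roles makes every statement match its speaker's type — contradiction.
So Priya is a truth-teller.
With that fixed, Sara's statement is true, so Sara is a truth-teller.
With that fixed, Bob's statement is true, so Bob is a truth-teller.

Priya: truth-teller, Sara: truth-teller, Bob: truth-teller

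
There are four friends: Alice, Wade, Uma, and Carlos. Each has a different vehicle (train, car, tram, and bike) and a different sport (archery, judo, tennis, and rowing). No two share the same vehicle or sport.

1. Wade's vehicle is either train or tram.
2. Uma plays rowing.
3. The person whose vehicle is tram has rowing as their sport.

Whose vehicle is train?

With clues 1–3, Alice, Carlos, and Uma are impossible for the one with vehicle train.
That leaves Wade.

Wade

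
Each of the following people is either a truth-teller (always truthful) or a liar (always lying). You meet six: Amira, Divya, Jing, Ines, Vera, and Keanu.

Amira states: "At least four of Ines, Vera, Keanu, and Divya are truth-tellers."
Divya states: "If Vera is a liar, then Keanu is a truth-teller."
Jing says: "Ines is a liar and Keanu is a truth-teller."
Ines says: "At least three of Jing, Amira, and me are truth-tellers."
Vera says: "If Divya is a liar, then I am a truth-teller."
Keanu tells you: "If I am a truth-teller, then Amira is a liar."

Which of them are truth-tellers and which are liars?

Consider Amira. Suppose Amira is a truth-teller.
Then whichever role Keanu has, Keanu's statement has the wrong truth value — contradiction.
So Amira is a liar.
With that fixed, Ines's statement is false, so Ines is a liar.
With that fixed, Keanu's statement is true, so Keanu is a truth-teller.
With that fixed, Divya's statement is true, so Divya is a truth-teller.
With that fixed, Jing's statement is true, so Jing is a truth-teller.
With that fixed, Vera's statement is true, so Vera is a truth-teller.

Amira: liar, Divya: truth-teller, Jing: truth-teller, Ines: liar, Vera: truth-teller, Keanu: truth-teller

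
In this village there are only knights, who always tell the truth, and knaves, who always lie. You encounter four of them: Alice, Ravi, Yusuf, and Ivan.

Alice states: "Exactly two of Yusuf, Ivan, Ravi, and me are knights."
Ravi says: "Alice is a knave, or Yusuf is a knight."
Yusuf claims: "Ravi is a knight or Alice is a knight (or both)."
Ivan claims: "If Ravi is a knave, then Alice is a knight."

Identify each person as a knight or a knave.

Alice: knave, Ravi: knight, Yusuf: knight, Ivan: knight

Consider Alice. Suppose Alice is a knight.
Then no assignment of the remaining roles makes every statement match its speaker's type — contradiction.
So Alice is a knave.
With that fixed, Ravi's statement is true, so Ravi is a knight.
With that fixed, Yusuf's statement is true, so Yusuf is a knight.
With that fixed, Ivan's statement is true, so Ivan is a knight.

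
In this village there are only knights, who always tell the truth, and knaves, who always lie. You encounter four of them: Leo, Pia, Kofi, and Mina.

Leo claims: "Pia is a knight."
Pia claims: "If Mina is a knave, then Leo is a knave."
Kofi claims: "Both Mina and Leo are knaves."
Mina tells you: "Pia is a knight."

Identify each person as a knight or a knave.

Consider Leo. Suppose Leo is a knave.
Then no assignment of the remaining roles makes every statement match its speaker's type — contradiction.
So Leo is a knight.
With that fixed, Kofi's statement is false, so Kofi is a knave.
Consider Pia. Suppose Pia is a knave.
Then Leo's statement comes out false, contradicting Leo being a knight.
So Pia is a knight.
With that fixed, Mina's statement is true, so Mina is a knight.

Leo: knight, Pia: knight, Kofi: knave, Mina: knight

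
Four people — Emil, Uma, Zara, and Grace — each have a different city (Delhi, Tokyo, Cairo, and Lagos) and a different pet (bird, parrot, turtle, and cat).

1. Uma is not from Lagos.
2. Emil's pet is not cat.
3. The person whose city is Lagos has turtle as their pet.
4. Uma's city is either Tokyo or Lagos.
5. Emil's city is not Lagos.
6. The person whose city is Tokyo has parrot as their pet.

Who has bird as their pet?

Emil

With clues 1–6, Grace, Uma, and Zara are impossible for the one with pet bird.
That leaves Emil.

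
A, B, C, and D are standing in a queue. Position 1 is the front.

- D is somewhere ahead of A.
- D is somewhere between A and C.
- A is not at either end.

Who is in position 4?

B

With clue 1, D is ruled out for position 4.
With clues 1–2, C is ruled out for position 4.
With clues 1–3, A is ruled out for position 4.
So position 4 is B.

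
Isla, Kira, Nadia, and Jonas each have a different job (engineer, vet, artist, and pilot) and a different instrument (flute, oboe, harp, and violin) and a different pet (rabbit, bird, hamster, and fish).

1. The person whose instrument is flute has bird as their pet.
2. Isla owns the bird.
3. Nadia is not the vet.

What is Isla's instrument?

With clues 1–2, harp, oboe, and violin are impossible for Isla's instrument.
That leaves flute.

flute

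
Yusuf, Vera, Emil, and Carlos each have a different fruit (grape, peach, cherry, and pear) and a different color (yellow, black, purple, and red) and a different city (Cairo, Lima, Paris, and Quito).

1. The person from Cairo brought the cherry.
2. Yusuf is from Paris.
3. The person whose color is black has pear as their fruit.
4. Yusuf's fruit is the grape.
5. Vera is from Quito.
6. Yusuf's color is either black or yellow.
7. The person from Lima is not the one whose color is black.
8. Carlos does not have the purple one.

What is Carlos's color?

With clues 1–6, yellow is impossible for Carlos's color.
With clues 1–7, black is impossible for Carlos's color.
With clues 1–8, purple is impossible for Carlos's color.
That leaves red.

red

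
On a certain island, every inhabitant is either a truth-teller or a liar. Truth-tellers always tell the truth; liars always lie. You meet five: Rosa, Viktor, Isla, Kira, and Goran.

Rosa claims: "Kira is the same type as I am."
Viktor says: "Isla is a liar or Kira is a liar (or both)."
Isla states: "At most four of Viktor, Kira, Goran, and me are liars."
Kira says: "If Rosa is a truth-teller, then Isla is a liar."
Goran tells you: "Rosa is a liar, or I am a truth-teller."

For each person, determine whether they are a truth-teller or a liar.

Rosa: liar, Viktor: liar, Isla: truth-teller, Kira: truth-teller, Goran: truth-teller

Regardless of anyone's role, Isla's statement is true, so Isla is a truth-teller.
Consider Rosa. Suppose Rosa is a truth-teller.
Then no assignment of the remaining roles makes every statement match its speaker's type — contradiction.
So Rosa is a liar.
With that fixed, Kira's statement is true, so Kira is a truth-teller.
With that fixed, Goran's statement is true, so Goran is a truth-teller.
With that fixed, Viktor's statement is false, so Viktor is a liar.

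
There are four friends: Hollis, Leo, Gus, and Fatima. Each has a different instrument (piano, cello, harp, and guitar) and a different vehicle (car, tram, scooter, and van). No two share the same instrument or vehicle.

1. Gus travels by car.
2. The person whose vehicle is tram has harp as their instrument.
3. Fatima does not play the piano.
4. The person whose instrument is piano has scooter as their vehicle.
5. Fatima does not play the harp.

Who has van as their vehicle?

Clue 1 rules out Gus for the one with vehicle van.
With clues 1–5, Hollis and Leo are impossible for the one with vehicle van.
That leaves Fatima.

Fatima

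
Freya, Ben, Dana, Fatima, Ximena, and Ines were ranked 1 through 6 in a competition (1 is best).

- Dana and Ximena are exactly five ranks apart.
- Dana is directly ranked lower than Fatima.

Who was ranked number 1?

With clue 1, Ben, Fatima, Freya, and Ines are ruled out for rank 1.
With clues 1–2, Dana is ruled out for rank 1.
So rank 1 is Ximena.

Ximena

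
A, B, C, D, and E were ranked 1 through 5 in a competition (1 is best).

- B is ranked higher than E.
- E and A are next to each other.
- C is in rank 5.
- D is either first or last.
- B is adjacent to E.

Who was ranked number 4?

With clues 1–2, B is ruled out for rank 4.
With clues 1–3, C is ruled out for rank 4.
With clues 1–4, D is ruled out for rank 4.
With clues 1–5, E is ruled out for rank 4.
So rank 4 is A.

A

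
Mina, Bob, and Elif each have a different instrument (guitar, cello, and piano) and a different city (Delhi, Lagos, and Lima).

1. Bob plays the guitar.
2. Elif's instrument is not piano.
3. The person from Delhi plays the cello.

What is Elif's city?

Delhi

With clues 1–3, Lagos and Lima are impossible for Elif's city.
That leaves Delhi.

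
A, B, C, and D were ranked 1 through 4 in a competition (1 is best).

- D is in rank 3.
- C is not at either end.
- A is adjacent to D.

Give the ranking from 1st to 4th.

B, C, D, A

From clue 1: D → rank 3.
From clues 1–2: C → rank 2.
From clues 1–3: B → rank 1, A → rank 4.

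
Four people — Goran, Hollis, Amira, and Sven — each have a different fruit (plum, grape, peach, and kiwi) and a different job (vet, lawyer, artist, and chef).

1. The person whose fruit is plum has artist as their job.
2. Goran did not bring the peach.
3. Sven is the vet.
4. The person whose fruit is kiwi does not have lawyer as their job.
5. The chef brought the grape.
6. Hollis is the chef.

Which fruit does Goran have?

plum

With clues 1–2, peach is impossible for Goran's fruit.
With clues 1–5, kiwi is impossible for Goran's fruit.
With clues 1–6, grape is impossible for Goran's fruit.
That leaves plum.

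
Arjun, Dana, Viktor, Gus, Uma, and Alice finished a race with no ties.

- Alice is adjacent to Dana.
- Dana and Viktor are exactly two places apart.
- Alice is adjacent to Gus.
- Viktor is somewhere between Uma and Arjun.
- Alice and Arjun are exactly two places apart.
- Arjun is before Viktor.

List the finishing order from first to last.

Gus, Alice, Dana, Arjun, Viktor, Uma

From clues 1–3: Dana is in {3,4}.
From clues 1–5: Arjun is in {3,4}.
From clues 1–6: Gus → place 1, Alice → place 2, Dana → place 3, Arjun → place 4, Viktor → place 5, Uma → place 6.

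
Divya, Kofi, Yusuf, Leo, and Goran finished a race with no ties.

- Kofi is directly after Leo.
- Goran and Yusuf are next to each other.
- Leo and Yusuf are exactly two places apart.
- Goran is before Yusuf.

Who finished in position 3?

With clues 1–4, Goran, Kofi, Leo, and Yusuf are ruled out for place 3.
So place 3 is Divya.

Divya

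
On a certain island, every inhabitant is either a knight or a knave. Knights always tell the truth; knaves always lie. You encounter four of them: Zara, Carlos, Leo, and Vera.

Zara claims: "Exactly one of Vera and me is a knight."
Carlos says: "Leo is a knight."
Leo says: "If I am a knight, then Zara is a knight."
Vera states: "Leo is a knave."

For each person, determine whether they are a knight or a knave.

Consider Zara. Suppose Zara is a knave.
Then whichever role Leo has, Leo's statement has the wrong truth value — contradiction.
So Zara is a knight.
With that fixed, Leo's statement is true, so Leo is a knight.
With that fixed, Vera's statement is false, so Vera is a knave.
With that fixed, Carlos's statement is true, so Carlos is a knight.

Zara: knight, Carlos: knight, Leo: knight, Vera: knave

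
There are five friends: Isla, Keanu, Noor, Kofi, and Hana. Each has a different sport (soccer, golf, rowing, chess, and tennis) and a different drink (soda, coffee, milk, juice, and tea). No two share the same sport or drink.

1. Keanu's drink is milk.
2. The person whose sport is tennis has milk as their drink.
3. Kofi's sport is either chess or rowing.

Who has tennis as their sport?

Keanu

With clues 1–2, Hana, Isla, Kofi, and Noor are impossible for the one with sport tennis.
That leaves Keanu.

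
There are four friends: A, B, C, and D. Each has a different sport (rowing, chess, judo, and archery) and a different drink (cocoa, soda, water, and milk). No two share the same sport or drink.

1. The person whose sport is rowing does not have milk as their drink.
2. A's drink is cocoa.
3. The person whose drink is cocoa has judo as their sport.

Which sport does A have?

With clues 1–3, archery, chess, and rowing are impossible for A's sport.
That leaves judo.

judo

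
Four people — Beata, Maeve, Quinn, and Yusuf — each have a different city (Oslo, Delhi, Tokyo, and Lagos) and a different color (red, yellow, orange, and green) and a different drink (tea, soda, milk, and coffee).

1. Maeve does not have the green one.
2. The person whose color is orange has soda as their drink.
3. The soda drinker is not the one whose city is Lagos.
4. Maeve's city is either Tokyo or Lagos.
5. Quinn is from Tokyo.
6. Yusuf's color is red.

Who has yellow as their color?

Maeve

With clues 1–6, Beata, Quinn, and Yusuf are impossible for the one with color yellow.
That leaves Maeve.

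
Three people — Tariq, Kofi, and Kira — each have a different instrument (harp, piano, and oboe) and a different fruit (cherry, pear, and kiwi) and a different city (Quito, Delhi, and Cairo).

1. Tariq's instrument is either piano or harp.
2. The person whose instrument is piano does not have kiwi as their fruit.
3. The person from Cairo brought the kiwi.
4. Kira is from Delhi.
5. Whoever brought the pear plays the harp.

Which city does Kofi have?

With clues 1–4, Delhi is impossible for Kofi's city.
With clues 1–5, Quito is impossible for Kofi's city.
That leaves Cairo.

Cairo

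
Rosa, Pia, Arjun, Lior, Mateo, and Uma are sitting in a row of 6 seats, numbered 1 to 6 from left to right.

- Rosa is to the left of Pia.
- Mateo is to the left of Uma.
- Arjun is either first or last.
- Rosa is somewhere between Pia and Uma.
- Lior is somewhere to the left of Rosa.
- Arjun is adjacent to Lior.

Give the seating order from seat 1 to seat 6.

Arjun, Lior, Mateo, Uma, Rosa, Pia

From clue 1: Rosa is in {1,2,3,4,5}.
From clues 1–3: Arjun is in {1,6}.
From clues 1–5: Rosa is in {4,5}.
From clues 1–6: Arjun → seat 1, Lior → seat 2, Mateo → seat 3, Uma → seat 4, Rosa → seat 5, Pia → seat 6.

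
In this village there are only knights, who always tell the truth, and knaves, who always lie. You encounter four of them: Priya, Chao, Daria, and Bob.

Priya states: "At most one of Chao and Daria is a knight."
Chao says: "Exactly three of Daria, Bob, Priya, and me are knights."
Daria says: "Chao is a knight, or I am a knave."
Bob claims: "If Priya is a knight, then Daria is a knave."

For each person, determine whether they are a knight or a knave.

Priya: knave, Chao: knight, Daria: knight, Bob: knight

Consider Priya. Suppose Priya is a knight.
Then no assignment of the remaining roles makes every statement match its speaker's type — contradiction.
So Priya is a knave.
With that fixed, Bob's statement is true, so Bob is a knight.
Consider Chao. Suppose Chao is a knave.
Then Priya's statement comes out true, contradicting Priya being a knave.
So Chao is a knight.
With that fixed, Daria's statement is true, so Daria is a knight.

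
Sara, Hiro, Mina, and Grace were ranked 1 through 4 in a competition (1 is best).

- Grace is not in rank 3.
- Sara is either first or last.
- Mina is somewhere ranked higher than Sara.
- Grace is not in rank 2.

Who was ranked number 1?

Grace

With clues 1–3, Sara is ruled out for rank 1.
With clues 1–4, Hiro and Mina are ruled out for rank 1.
So rank 1 is Grace.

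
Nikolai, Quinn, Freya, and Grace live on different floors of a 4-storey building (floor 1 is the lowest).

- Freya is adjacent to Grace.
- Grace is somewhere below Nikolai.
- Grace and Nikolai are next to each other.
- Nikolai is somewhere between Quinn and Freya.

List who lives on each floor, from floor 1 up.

Freya, Grace, Nikolai, Quinn

From clues 1–2: Nikolai is in {3,4}.
From clues 1–4: Freya → floor 1, Grace → floor 2, Nikolai → floor 3, Quinn → floor 4.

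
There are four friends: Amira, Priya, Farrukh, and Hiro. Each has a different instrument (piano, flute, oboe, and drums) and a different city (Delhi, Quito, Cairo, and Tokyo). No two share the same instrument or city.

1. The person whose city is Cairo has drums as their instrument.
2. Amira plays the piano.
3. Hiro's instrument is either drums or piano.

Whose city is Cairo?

With clues 1–2, Amira is impossible for the one with city Cairo.
With clues 1–3, Farrukh and Priya are impossible for the one with city Cairo.
That leaves Hiro.

Hiro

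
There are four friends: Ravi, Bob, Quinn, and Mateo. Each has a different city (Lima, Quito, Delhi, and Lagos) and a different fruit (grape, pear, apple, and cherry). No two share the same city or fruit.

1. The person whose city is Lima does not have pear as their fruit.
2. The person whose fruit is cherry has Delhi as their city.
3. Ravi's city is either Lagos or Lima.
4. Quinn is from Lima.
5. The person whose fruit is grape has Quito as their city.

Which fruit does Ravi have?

With clues 1–3, cherry is impossible for Ravi's fruit.
With clues 1–5, apple and grape are impossible for Ravi's fruit.
That leaves pear.

pear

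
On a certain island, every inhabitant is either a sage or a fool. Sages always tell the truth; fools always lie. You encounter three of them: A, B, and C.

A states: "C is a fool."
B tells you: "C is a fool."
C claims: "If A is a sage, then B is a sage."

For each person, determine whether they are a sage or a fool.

Consider A. Suppose A is a sage.
Then no assignment of the remaining roles makes every statement match its speaker's type — contradiction.
So A is a fool.
With that fixed, C's statement is true, so C is a sage.
With that fixed, B's statement is false, so B is a fool.

A: fool, B: fool, C: sage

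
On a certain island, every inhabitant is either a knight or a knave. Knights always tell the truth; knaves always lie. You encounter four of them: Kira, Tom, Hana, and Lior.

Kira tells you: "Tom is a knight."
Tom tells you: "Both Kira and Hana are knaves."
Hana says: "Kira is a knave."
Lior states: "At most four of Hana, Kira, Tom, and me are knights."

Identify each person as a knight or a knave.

Kira: knave, Tom: knave, Hana: knight, Lior: knight

Regardless of anyone's role, Lior's statement is true, so Lior is a knight.
Consider Kira. Suppose Kira is a knight.
Then no assignment of the remaining roles makes every statement match its speaker's type — contradiction.
So Kira is a knave.
With that fixed, Hana's statement is true, so Hana is a knight.
With that fixed, Tom's statement is false, so Tom is a knave.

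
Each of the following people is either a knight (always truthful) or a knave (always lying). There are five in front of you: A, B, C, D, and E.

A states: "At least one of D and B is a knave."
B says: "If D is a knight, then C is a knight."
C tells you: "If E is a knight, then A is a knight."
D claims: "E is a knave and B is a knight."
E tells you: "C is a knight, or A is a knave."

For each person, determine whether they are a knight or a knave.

A: knight, B: knight, C: knight, D: knave, E: knight

Consider A. Suppose A is a knave.
Then no assignment of the remaining roles makes every statement match its speaker's type — contradiction.
So A is a knight.
With that fixed, C's statement is true, so C is a knight.
With that fixed, E's statement is true, so E is a knight.
With that fixed, B's statement is true, so B is a knight.
With that fixed, D's statement is false, so D is a knave.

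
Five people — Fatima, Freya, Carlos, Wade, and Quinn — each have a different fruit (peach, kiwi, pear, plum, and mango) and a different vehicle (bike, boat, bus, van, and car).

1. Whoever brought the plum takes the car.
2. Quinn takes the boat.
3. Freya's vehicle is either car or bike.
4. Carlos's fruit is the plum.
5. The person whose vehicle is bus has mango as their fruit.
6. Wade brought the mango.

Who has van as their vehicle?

With clues 1–2, Quinn is impossible for the one with vehicle van.
With clues 1–3, Freya is impossible for the one with vehicle van.
With clues 1–4, Carlos is impossible for the one with vehicle van.
With clues 1–6, Wade is impossible for the one with vehicle van.
That leaves Fatima.

Fatima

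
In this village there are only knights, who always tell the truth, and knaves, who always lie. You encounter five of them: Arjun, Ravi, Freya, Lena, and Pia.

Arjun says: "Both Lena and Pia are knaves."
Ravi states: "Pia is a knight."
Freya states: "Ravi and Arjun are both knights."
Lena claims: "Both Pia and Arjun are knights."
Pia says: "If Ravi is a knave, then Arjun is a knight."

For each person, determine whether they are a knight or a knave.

Consider Arjun. Suppose Arjun is a knight.
Then no assignment of the remaining roles makes every statement match its speaker's type — contradiction.
So Arjun is a knave.
With that fixed, Freya's statement is false, so Freya is a knave.
With that fixed, Lena's statement is false, so Lena is a knave.
Consider Ravi. Suppose Ravi is a knave.
Then no assignment of the remaining roles makes every statement match its speaker's type — contradiction.
So Ravi is a knight.
With that fixed, Pia's statement is true, so Pia is a knight.

Arjun: knave, Ravi: knight, Freya: knave, Lena: knave, Pia: knight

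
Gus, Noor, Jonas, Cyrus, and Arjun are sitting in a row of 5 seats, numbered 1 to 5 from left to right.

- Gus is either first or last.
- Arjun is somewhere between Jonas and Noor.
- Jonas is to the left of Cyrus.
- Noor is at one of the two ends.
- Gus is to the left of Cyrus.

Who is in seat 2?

Jonas

With clue 1, Gus is ruled out for seat 2.
With clues 1–4, Cyrus and Noor are ruled out for seat 2.
With clues 1–5, Arjun is ruled out for seat 2.
So seat 2 is Jonas.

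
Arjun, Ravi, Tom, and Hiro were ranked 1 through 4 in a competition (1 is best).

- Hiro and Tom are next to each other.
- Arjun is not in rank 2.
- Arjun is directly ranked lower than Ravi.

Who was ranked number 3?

Ravi

With clues 1–3, Arjun, Hiro, and Tom are ruled out for rank 3.
So rank 3 is Ravi.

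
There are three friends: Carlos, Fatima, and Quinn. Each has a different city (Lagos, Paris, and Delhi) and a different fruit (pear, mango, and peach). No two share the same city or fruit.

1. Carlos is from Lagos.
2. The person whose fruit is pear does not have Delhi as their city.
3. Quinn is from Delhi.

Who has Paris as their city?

Fatima

Clue 1 rules out Carlos for the one with city Paris.
With clues 1–3, Quinn is impossible for the one with city Paris.
That leaves Fatima.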